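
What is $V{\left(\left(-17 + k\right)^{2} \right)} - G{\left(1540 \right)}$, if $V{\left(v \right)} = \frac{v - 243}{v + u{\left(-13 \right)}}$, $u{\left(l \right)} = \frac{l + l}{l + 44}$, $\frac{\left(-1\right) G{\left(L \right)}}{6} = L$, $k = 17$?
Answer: $\frac{247773}{26} \approx 9529.7$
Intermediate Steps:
$G{\left(L \right)} = - 6 L$
$u{\left(l \right)} = \frac{2 l}{44 + l}$
$V{\left(v \right)} = \frac{-243 + v}{- \frac{26}{31} + v}$ ($V{\left(v \right)} = \frac{v - 243}{v + 2 \left(-13\right) \frac{1}{44 - 13}} = \frac{-243 + v}{v + 2 \left(-13\right) \frac{1}{31}} = \frac{-243 + v}{v - \frac{26}{31}} = \frac{-243 + v}{- \frac{26}{31} + v}$)
$V{\left(\left(-17 + k\right)^{2} \right)} - G{\left(1540 \right)} = \frac{31 \left(-243 + \left(-17 + 17\right)^{2}\right)}{-26 + 31 \left(-17 + 17\right)^{2}} - \left(-6\right) 1540 = \frac{31 \left(-243 + 0^{2}\right)}{-26 + 31 \cdot 0^{2}} - -9240 = \frac{31 \left(-243 + 0\right)}{-26 + 31 \cdot 0} + 9240 = 31 \frac{1}{-26 + 0} \left(-243\right) + 9240 = 31 \frac{1}{-26} \left(-243\right) + 9240 = 31 \left(- \frac{1}{26}\right) \left(-243\right) + 9240 = \frac{7533}{26} + 9240 = \frac{247773}{26}$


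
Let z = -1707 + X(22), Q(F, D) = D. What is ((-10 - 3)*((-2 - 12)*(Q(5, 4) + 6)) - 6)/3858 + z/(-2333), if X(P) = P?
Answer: 5366396/4500357 ≈ 1.1924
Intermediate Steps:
z = -1685 (z = -1707 + 22 = -1685)
((-10 - 3)*((-2 - 12)*(Q(5, 4) + 6)) - 6)/3858 + z/(-2333) = ((-10 - 3)*((-2 - 12)*(4 + 6)) - 6)/3858 - 1685/(-2333) = (-(-182)*10 - 6)*(1/3858) - 1685*(-1/2333) = (-13*(-140) - 6)*(1/3858) + 1685/2333 = (1820 - 6)*(1/3858) + 1685/2333 = 1814*(1/3858) + 1685/2333 = 907/1929 + 1685/2333 = 5366396/4500357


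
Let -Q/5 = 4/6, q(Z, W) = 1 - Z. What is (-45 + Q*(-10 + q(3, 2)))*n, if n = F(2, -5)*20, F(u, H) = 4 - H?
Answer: -900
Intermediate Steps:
n = 180 (n = (4 - 1*(-5))*20 = (4 + 5)*20 = 9*20 = 180)
Q = -10/3 (Q = -20/6 = -5*⅔ = -10/3 ≈ -3.3333)
(-45 + Q*(-10 + q(3, 2)))*n = (-45 - 10*(-10 + (1 - 1*3))/3)*180 = (-45 - 10*(-10 + (1 - 3))/3)*180 = (-45 - 10*(-10 - 2)/3)*180 = (-45 - 10/3*(-12))*180 = (-45 + 40)*180 = -5*180 = -900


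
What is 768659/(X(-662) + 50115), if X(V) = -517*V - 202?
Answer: 768659/392167 ≈ 1.9600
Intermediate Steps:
X(V) = -202 - 517*V
768659/(X(-662) + 50115) = 768659/((-202 - 517*(-662)) + 50115) = 768659/((-202 + 342254) + 50115) = 768659/(342052 + 50115) = 768659/392167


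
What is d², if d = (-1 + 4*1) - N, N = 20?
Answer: 289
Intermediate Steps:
d = -17 (d = (-1 + 4*1) - 1*20 = (-1 + 4) - 20 = 3 - 20 = -17)
d² = (-17)² = 289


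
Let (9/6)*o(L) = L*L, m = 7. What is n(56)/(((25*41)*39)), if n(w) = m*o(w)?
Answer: 43904/119925 ≈ 0.36610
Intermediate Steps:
o(L) = 2*L²/3 (o(L) = 2*(L*L)/3 = 2*L²/3)
n(w) = 14*w²/3 (n(w) = 7*(2*w²/3) = 14*w²/3)
n(56)/(((25*41)*39)) = ((14/3)*56²)/(((25*41)*39)) = ((14/3)*3136)/((1025*39)) = (43904/3)/39975 = (43904/3)*(1/39975) = 43904/119925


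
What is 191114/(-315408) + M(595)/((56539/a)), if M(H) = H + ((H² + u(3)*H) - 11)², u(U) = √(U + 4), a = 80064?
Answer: 1582448031975172154873/8916426456 + 4818442072320*√7/8077 ≈ 1.7905e+11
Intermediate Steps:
u(U) = √(4 + U)
M(H) = H + (-11 + H² + H*√7)² (M(H) = H + ((H² + √(4 + 3)*H) - 11)² = H + ((H² + √7*H) - 11)² = H + ((H² + H*√7) - 11)² = H + (-11 + H² + H*√7)²)
191114/(-315408) + M(595)/((56539/a)) = 191114/(-315408) + (595 + (-11 + 595² + 595*√7)²)/((56539/80064)) = 191114*(-1/315408) + (595 + (-11 + 354025 + 595*√7)²)/((56539*(1/80064))) = -95557/157704 + (595 + (354014 + 595*√7)²)/(56539/80064) = -95557/157704 + (595 + (354014 + 595*√7)²)*(80064/56539) = -95557/157704 + (6805440/8077 + 80064*(354014 + 595*√7)²/56539) = 1072473295871/1273775208 + 80064*(354014 + 595*√7)²/56539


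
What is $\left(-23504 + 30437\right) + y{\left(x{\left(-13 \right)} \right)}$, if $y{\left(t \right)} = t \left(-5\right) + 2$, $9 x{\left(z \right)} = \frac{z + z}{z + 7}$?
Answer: $\frac{187180}{27} \approx 6932.6$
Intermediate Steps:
$x{\left(z \right)} = \frac{2 z}{9 \left(7 + z\right)}$ ($x{\left(z \right)} = \frac{\left(z + z\right) \frac{1}{z + 7}}{9} = \frac{2 z \frac{1}{7 + z}}{9} = \frac{2 z}{9 \left(7 + z\right)}$)
$y{\left(t \right)} = 2 - 5 t$ ($y{\left(t \right)} = - 5 t + 2 = 2 - 5 t$)
$\left(-23504 + 30437\right) + y{\left(x{\left(-13 \right)} \right)} = \left(-23504 + 30437\right) + \left(2 - 5 \cdot \frac{2}{9} \left(-13\right) \frac{1}{7 - 13}\right) = 6933 + \left(2 - 5 \cdot \frac{2}{9} \left(-13\right) \frac{1}{-6}\right) = 6933 + \left(2 - 5 \cdot \frac{2}{9} \left(-13\right) \left(- \frac{1}{6}\right)\right) = 6933 + \left(2 - \frac{65}{27}\right) = 6933 - \frac{11}{27} = \frac{187180}{27}$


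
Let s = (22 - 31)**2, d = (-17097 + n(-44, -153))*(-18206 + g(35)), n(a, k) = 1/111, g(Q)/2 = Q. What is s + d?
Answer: 34417893167/111 ≈ 3.1007e+8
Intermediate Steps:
g(Q) = 2*Q
n(a, k) = 1/111
d = 34417884176/111 (d = (-17097 + 1/111)*(-18206 + 2*35) = -1897766*(-18206 + 70)/111 = -1897766/111*(-18136) = 34417884176/111 ≈ 3.1007e+8)
s = 81 (s = (-9)**2 = 81)
s + d = 81 + 34417884176/111 = 34417893167/111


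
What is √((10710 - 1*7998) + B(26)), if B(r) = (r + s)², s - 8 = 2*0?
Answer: 2*√967 ≈ 62.193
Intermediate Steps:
s = 8 (s = 8 + 2*0 = 8 + 0 = 8)
B(r) = (8 + r)² (B(r) = (r + 8)² = (8 + r)²)
√((10710 - 1*7998) + B(26)) = √((10710 - 1*7998) + (8 + 26)²) = √((10710 - 7998) + 34²) = √(2712 + 1156) = √3868 = 2*√967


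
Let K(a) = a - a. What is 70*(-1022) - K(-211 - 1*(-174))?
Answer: -71540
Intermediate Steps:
K(a) = 0
70*(-1022) - K(-211 - 1*(-174)) = 70*(-1022) - 1*0 = -71540 + 0 = -71540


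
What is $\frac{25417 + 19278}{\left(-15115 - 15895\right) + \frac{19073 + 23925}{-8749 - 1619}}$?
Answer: $- \frac{231698880}{160777339} \approx -1.4411$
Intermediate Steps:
$\frac{25417 + 19278}{\left(-15115 - 15895\right) + \frac{19073 + 23925}{-8749 - 1619}} = \frac{44695}{-31010 + \frac{42998}{-10368}} = \frac{44695}{-31010 + 42998 \left(- \frac{1}{10368}\right)} = \frac{44695}{-31010 - \frac{21499}{5184}} = \frac{44695}{- \frac{160777339}{5184}} = 44695 \left(- \frac{5184}{160777339}\right) = - \frac{231698880}{160777339}$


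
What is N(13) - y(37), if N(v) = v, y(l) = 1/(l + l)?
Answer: 961/74 ≈ 12.986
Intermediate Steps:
y(l) = 1/(2*l)
N(13) - y(37) = 13 - 1/(2*37) = 13 - 1*1/74 = 13 - 1/74 = 961/74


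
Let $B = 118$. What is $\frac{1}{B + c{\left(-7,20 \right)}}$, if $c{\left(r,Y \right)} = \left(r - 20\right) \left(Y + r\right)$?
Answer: $- \frac{1}{233} \approx -0.0042918$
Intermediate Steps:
$c{\left(r,Y \right)} = \left(-20 + r\right) \left(Y + r\right)$
$\frac{1}{B + c{\left(-7,20 \right)}} = \frac{1}{118 + \left(\left(-7\right)^{2} - 400 - -140 + 20 \left(-7\right)\right)} = \frac{1}{118 + \left(49 - 400 + 140 - 140\right)} = \frac{1}{118 - 351} = \frac{1}{-233} = - \frac{1}{233}$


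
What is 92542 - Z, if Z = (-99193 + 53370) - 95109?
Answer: 233474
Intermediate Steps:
Z = -140932 (Z = -45823 - 95109 = -140932)
92542 - Z = 92542 - 1*(-140932) = 92542 + 140932 = 233474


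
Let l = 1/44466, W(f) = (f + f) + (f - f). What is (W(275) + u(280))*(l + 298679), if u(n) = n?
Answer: 5511640072225/22233 ≈ 2.4790e+8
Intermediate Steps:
W(f) = 2*f (W(f) = 2*f + 0 = 2*f)
l = 1/44466 ≈ 2.2489e-5
(W(275) + u(280))*(l + 298679) = (2*275 + 280)*(1/44466 + 298679) = (550 + 280)*(13281060415/44466) = 830*(13281060415/44466) = 5511640072225/22233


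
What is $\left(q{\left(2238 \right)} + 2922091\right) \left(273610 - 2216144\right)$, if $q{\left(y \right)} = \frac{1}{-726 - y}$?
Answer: $- \frac{8412218976785041}{1482} \approx -5.6763 \cdot 10^{12}$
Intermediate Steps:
$\left(q{\left(2238 \right)} + 2922091\right) \left(273610 - 2216144\right) = \left(- \frac{1}{726 + 2238} + 2922091\right) \left(273610 - 2216144\right) = \left(- \frac{1}{2964} + 2922091\right) \left(-1942534\right) = \frac{8661077723}{2964} \left(-1942534\right) = - \frac{8412218976785041}{1482}$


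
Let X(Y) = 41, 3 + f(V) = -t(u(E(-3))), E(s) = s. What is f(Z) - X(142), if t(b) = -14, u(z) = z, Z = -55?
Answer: -30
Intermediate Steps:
f(V) = 11 (f(V) = -3 - 1*(-14) = -3 + 14 = 11)
f(Z) - X(142) = 11 - 1*41 = 11 - 41 = -30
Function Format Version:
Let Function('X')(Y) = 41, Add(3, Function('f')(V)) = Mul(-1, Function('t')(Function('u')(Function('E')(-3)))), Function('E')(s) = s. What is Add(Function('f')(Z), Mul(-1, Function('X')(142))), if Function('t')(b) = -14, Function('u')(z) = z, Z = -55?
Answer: -30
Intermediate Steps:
Function('f')(V) = 11 (Function('f')(V) = Add(-3, Mul(-1, -14)) = Add(-3, 14) = 11)
Add(Function('f')(Z), Mul(-1, Function('X')(142))) = Add(11, Mul(-1, 41)) = Add(11, -41) = -30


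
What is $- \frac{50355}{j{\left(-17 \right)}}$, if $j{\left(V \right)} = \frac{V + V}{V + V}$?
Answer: $-50355$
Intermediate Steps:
$j{\left(V \right)} = 1$ ($j{\left(V \right)} = \frac{2 V}{2 V} = 2 V \frac{1}{2 V} = 1$)
$- \frac{50355}{j{\left(-17 \right)}} = - \frac{50355}{1} = \left(-50355\right) 1 = -50355$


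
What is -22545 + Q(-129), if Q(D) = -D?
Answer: -22416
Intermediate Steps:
-22545 + Q(-129) = -22545 - 1*(-129) = -22545 + 129 = -22416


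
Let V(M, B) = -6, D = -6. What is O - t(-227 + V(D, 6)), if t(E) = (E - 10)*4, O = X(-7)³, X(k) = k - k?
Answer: 972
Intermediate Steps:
X(k) = 0
O = 0 (O = 0³ = 0)
t(E) = -40 + 4*E (t(E) = (-10 + E)*4 = -40 + 4*E)
O - t(-227 + V(D, 6)) = 0 - (-40 + 4*(-227 - 6)) = 0 - (-40 + 4*(-233)) = 0 - (-40 - 932) = 0 - 1*(-972) = 0 + 972 = 972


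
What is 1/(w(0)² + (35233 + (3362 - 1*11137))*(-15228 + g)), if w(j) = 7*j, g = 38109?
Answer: 1/628266498 ≈ 1.5917e-9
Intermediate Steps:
1/(w(0)² + (35233 + (3362 - 1*11137))*(-15228 + g)) = 1/((7*0)² + (35233 + (3362 - 1*11137))*(-15228 + 38109)) = 1/(0² + (35233 + (3362 - 11137))*22881) = 1/(0 + (35233 - 7775)*22881) = 1/(0 + 27458*22881) = 1/(0 + 628266498) = 1/628266498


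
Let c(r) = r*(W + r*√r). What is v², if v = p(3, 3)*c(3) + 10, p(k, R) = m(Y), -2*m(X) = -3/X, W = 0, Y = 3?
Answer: 643/4 + 90*√3 ≈ 316.63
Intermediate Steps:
m(X) = 3/(2*X) (m(X) = -(-3)/(2*X) = 3/(2*X))
p(k, R) = ½ (p(k, R) = (3/2)/3 = (3/2)*(⅓) = ½)
c(r) = r^(5/2) (c(r) = r*(0 + r*√r) = r*(0 + r^(3/2)) = r*r^(3/2) = r^(5/2))
v = 10 + 9*√3/2 (v = 3^(5/2)/2 + 10 = (9*√3)/2 + 10 = 9*√3/2 + 10 = 10 + 9*√3/2 ≈ 17.794)
v² = (10 + 9*√3/2)²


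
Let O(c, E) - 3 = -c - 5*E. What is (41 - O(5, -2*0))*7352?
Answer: 316136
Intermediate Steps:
O(c, E) = 3 - c - 5*E (O(c, E) = 3 + (-c - 5*E) = 3 - c - 5*E)
(41 - O(5, -2*0))*7352 = (41 - (3 - 1*5 - (-10)*0))*7352 = (41 - (3 - 5 - 5*0))*7352 = (41 - (3 - 5 + 0))*7352 = (41 - 1*(-2))*7352 = (41 + 2)*7352 = 43*7352 = 316136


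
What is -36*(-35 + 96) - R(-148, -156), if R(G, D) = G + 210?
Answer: -2258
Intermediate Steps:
R(G, D) = 210 + G
-36*(-35 + 96) - R(-148, -156) = -36*(-35 + 96) - (210 - 148) = -36*61 - 1*62 = -2196 - 62 = -2258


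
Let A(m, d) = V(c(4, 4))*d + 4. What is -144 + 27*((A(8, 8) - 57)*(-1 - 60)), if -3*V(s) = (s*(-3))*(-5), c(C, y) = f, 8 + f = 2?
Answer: -308133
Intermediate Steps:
f = -6 (f = -8 + 2 = -6)
c(C, y) = -6
V(s) = -5*s (V(s) = -s*(-3)*(-5)/3 = -(-3*s)*(-5)/3 = -5*s)
A(m, d) = 4 + 30*d (A(m, d) = (-5*(-6))*d + 4 = 30*d + 4 = 4 + 30*d)
-144 + 27*((A(8, 8) - 57)*(-1 - 60)) = -144 + 27*(((4 + 30*8) - 57)*(-1 - 60)) = -144 + 27*(((4 + 240) - 57)*(-61)) = -144 + 27*((244 - 57)*(-61)) = -144 + 27*(187*(-61)) = -144 + 27*(-11407) = -144 - 307989 = -308133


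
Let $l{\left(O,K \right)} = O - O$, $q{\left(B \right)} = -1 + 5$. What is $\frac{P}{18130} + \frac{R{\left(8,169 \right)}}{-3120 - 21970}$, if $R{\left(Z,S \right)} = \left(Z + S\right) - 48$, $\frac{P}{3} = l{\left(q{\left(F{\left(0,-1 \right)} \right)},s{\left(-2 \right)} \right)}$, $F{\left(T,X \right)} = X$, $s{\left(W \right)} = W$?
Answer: $- \frac{129}{25090} \approx -0.0051415$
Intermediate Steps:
$q{\left(B \right)} = 4$
$l{\left(O,K \right)} = 0$
$P = 0$ ($P = 3 \cdot 0 = 0$)
$R{\left(Z,S \right)} = -48 + S + Z$ ($R{\left(Z,S \right)} = \left(S + Z\right) - 48 = -48 + S + Z$)
$\frac{P}{18130} + \frac{R{\left(8,169 \right)}}{-3120 - 21970} = \frac{0}{18130} + \frac{-48 + 169 + 8}{-3120 - 21970} = 0 \cdot \frac{1}{18130} + \frac{129}{-25090} = 0 + 129 \left(- \frac{1}{25090}\right) = 0 - \frac{129}{25090} = - \frac{129}{25090}$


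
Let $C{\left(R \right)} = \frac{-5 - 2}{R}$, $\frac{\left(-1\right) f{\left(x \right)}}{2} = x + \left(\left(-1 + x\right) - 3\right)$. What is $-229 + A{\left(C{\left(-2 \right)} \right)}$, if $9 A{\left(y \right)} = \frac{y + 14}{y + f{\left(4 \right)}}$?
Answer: $- \frac{18584}{81} \approx -229.43$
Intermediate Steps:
$f{\left(x \right)} = 8 - 4 x$ ($f{\left(x \right)} = - 2 \left(x + \left(\left(-1 + x\right) - 3\right)\right) = - 2 \left(x + \left(-4 + x\right)\right) = - 2 \left(-4 + 2 x\right) = 8 - 4 x$)
$C{\left(R \right)} = - \frac{7}{R}$ ($C{\left(R \right)} = \frac{-5 - 2}{R} = - \frac{7}{R}$)
$A{\left(y \right)} = \frac{14 + y}{9 \left(-8 + y\right)}$ ($A{\left(y \right)} = \frac{\left(y + 14\right) \frac{1}{y + \left(8 - 16\right)}}{9} = \frac{\left(14 + y\right) \frac{1}{y + \left(8 - 16\right)}}{9} = \frac{\left(14 + y\right) \frac{1}{y - 8}}{9} = \frac{\left(14 + y\right) \frac{1}{-8 + y}}{9} = \frac{\frac{1}{-8 + y} \left(14 + y\right)}{9} = \frac{14 + y}{9 \left(-8 + y\right)}$)
$-229 + A{\left(C{\left(-2 \right)} \right)} = -229 + \frac{14 - \frac{7}{-2}}{9 \left(-8 - \frac{7}{-2}\right)} = -229 + \frac{14 - - \frac{7}{2}}{9 \left(-8 - - \frac{7}{2}\right)} = -229 + \frac{14 + \frac{7}{2}}{9 \left(-8 + \frac{7}{2}\right)} = -229 + \frac{1}{9} \frac{1}{- \frac{9}{2}} \cdot \frac{35}{2} = -229 + \frac{1}{9} \left(- \frac{2}{9}\right) \frac{35}{2} = -229 - \frac{35}{81} = - \frac{18584}{81}$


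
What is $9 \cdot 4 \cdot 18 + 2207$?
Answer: $2855$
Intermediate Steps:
$9 \cdot 4 \cdot 18 + 2207 = 36 \cdot 18 + 2207 = 648 + 2207 = 2855$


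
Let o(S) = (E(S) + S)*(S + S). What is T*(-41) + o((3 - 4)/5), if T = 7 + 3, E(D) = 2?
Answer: -10268/25 ≈ -410.72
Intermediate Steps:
T = 10
o(S) = 2*S*(2 + S) (o(S) = (2 + S)*(S + S) = (2 + S)*(2*S) = 2*S*(2 + S))
T*(-41) + o((3 - 4)/5) = 10*(-41) + 2*((3 - 4)/5)*(2 + (3 - 4)/5) = -410 + 2*(-1*⅕)*(2 - 1*⅕) = -410 + 2*(-⅕)*(2 - ⅕) = -410 + 2*(-⅕)*(9/5) = -410 - 18/25 = -10268/25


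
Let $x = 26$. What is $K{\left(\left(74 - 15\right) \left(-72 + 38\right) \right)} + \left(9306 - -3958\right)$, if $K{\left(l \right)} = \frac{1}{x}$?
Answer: $\frac{344865}{26} \approx 13264.0$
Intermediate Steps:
$K{\left(l \right)} = \frac{1}{26}$
$K{\left(\left(74 - 15\right) \left(-72 + 38\right) \right)} + \left(9306 - -3958\right) = \frac{1}{26} + \left(9306 - -3958\right) = \frac{1}{26} + \left(9306 + 3958\right) = \frac{1}{26} + 13264 = \frac{344865}{26}$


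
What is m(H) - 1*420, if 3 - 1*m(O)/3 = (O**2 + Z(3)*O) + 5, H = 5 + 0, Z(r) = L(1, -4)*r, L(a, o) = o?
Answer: -321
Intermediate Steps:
Z(r) = -4*r
H = 5
m(O) = -6 - 3*O**2 + 36*O (m(O) = 9 - 3*((O**2 + (-4*3)*O) + 5) = 9 - 3*((O**2 - 12*O) + 5) = 9 - 3*(5 + O**2 - 12*O) = 9 + (-15 - 3*O**2 + 36*O) = -6 - 3*O**2 + 36*O)
m(H) - 1*420 = (-6 - 3*5**2 + 36*5) - 1*420 = (-6 - 3*25 + 180) - 420 = (-6 - 75 + 180) - 420 = 99 - 420 = -321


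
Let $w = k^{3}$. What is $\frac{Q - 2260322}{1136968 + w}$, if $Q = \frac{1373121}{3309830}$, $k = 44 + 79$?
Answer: $- \frac{7481280192139}{9922324218050} \approx -0.75398$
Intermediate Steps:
$k = 123$
$Q = \frac{1373121}{3309830}$ ($Q = 1373121 \cdot \frac{1}{3309830} = \frac{1373121}{3309830} \approx 0.41486$)
$w = 1860867$ ($w = 123^{3} = 1860867$)
$\frac{Q - 2260322}{1136968 + w} = \frac{\frac{1373121}{3309830} - 2260322}{1136968 + 1860867} = - \frac{7481280192139}{3309830 \cdot 2997835} = \left(- \frac{7481280192139}{3309830}\right) \frac{1}{2997835} = - \frac{7481280192139}{9922324218050}$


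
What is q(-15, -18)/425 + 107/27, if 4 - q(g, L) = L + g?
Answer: 46474/11475 ≈ 4.0500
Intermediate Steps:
q(g, L) = 4 - L - g (q(g, L) = 4 - (L + g) = 4 + (-L - g) = 4 - L - g)
q(-15, -18)/425 + 107/27 = (4 - 1*(-18) - 1*(-15))/425 + 107/27 = (4 + 18 + 15)*(1/425) + 107*(1/27) = 37*(1/425) + 107/27 = 37/425 + 107/27 = 46474/11475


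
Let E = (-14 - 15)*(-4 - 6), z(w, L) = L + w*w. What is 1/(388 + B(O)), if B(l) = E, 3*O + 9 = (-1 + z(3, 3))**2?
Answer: 1/678 ≈ 0.0014749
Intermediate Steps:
z(w, L) = L + w**2
E = 290 (E = -29*(-10) = 290)
O = 112/3 (O = -3 + (-1 + (3 + 3**2))**2/3 = -3 + (-1 + (3 + 9))**2/3 = -3 + (-1 + 12)**2/3 = -3 + (1/3)*11**2 = -3 + (1/3)*121 = -3 + 121/3 = 112/3 ≈ 37.333)
B(l) = 290
1/(388 + B(O)) = 1/(388 + 290) = 1/678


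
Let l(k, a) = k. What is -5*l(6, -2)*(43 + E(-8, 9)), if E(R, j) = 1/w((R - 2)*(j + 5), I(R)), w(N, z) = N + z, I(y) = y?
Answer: -95445/74 ≈ -1289.8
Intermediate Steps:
E(R, j) = 1/(R + (-2 + R)*(5 + j)) (E(R, j) = 1/((R - 2)*(j + 5) + R) = 1/((-2 + R)*(5 + j) + R) = 1/(R + (-2 + R)*(5 + j)))
-5*l(6, -2)*(43 + E(-8, 9)) = -30*(43 + 1/(-10 - 2*9 + 6*(-8) - 8*9)) = -30*(43 + 1/(-10 - 18 - 48 - 72)) = -30*(43 + 1/(-148)) = -30*(43 - 1/148) = -30*6363/148 = -5*19089/74 = -95445/74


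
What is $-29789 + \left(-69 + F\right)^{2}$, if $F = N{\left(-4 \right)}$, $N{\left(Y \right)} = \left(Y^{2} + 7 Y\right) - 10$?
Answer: $-21508$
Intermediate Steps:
$N{\left(Y \right)} = -10 + Y^{2} + 7 Y$
$F = -22$ ($F = -10 + \left(-4\right)^{2} + 7 \left(-4\right) = -10 + 16 - 28 = -22$)
$-29789 + \left(-69 + F\right)^{2} = -29789 + \left(-69 - 22\right)^{2} = -29789 + \left(-91\right)^{2} = -29789 + 8281 = -21508$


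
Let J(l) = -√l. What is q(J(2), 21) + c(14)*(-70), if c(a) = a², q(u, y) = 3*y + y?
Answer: -13636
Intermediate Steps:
q(u, y) = 4*y
q(J(2), 21) + c(14)*(-70) = 4*21 + 14²*(-70) = 84 + 196*(-70) = 84 - 13720 = -13636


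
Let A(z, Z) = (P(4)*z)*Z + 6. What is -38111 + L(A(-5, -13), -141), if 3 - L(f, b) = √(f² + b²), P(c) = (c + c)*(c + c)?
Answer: -38108 - √17375437 ≈ -42276.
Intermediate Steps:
P(c) = 4*c² (P(c) = (2*c)*(2*c) = 4*c²)
A(z, Z) = 6 + 64*Z*z (A(z, Z) = ((4*4²)*z)*Z + 6 = ((4*16)*z)*Z + 6 = (64*z)*Z + 6 = 64*Z*z + 6 = 6 + 64*Z*z)
L(f, b) = 3 - √(b² + f²) (L(f, b) = 3 - √(f² + b²) = 3 - √(b² + f²))
-38111 + L(A(-5, -13), -141) = -38111 + (3 - √((-141)² + (6 + 64*(-13)*(-5))²)) = -38111 + (3 - √(19881 + (6 + 4160)²)) = -38111 + (3 - √(19881 + 4166²)) = -38111 + (3 - √(19881 + 17355556)) = -38111 + (3 - √17375437) = -38108 - √17375437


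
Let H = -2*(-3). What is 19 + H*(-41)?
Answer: -227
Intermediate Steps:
H = 6
19 + H*(-41) = 19 + 6*(-41) = 19 - 246 = -227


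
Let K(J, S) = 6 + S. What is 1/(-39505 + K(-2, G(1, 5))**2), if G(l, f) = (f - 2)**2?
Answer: -1/39280 ≈ -2.5458e-5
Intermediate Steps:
G(l, f) = (-2 + f)**2
1/(-39505 + K(-2, G(1, 5))**2) = 1/(-39505 + (6 + (-2 + 5)**2)**2) = 1/(-39505 + (6 + 3**2)**2) = 1/(-39505 + (6 + 9)**2) = 1/(-39505 + 15**2) = 1/(-39505 + 225) = 1/(-39280) = -1/39280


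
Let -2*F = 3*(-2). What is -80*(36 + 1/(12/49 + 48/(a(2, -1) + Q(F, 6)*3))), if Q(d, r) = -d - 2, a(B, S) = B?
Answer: -1568380/549 ≈ -2856.8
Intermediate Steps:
F = 3 (F = -3*(-2)/2 = -½*(-6) = 3)
Q(d, r) = -2 - d
-80*(36 + 1/(12/49 + 48/(a(2, -1) + Q(F, 6)*3))) = -80*(36 + 1/(12/49 + 48/(2 + (-2 - 1*3)*3))) = -80*(36 + 1/(12*(1/49) + 48/(2 + (-2 - 3)*3))) = -80*(36 + 1/(12/49 + 48/(2 - 5*3))) = -80*(36 + 1/(12/49 + 48/(2 - 15))) = -80*(36 + 1/(12/49 + 48/(-13))) = -80*(36 + 1/(12/49 + 48*(-1/13))) = -80*(36 + 1/(12/49 - 48/13)) = -80*(36 + 1/(-2196/637)) = -80*(36 - 637/2196) = -80*78419/2196 = -1568380/549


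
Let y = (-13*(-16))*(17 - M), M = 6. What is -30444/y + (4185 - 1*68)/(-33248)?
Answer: -63851363/4754464 ≈ -13.430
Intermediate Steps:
y = 2288 (y = (-13*(-16))*(17 - 1*6) = 208*(17 - 6) = 208*11 = 2288)
-30444/y + (4185 - 1*68)/(-33248) = -30444/2288 + (4185 - 1*68)/(-33248) = -30444*1/2288 + (4185 - 68)*(-1/33248) = -7611/572 + 4117*(-1/33248) = -7611/572 - 4117/33248 = -63851363/4754464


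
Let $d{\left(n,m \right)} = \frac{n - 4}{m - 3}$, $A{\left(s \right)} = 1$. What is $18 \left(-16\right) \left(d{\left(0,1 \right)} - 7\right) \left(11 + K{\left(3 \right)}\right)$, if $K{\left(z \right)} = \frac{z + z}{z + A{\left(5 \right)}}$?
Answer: $18000$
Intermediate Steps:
$d{\left(n,m \right)} = \frac{-4 + n}{-3 + m}$
$K{\left(z \right)} = \frac{2 z}{1 + z}$ ($K{\left(z \right)} = \frac{z + z}{z + 1} = \frac{2 z}{1 + z}$)
$18 \left(-16\right) \left(d{\left(0,1 \right)} - 7\right) \left(11 + K{\left(3 \right)}\right) = 18 \left(-16\right) \left(\frac{-4 + 0}{-3 + 1} - 7\right) \left(11 + 2 \cdot 3 \frac{1}{1 + 3}\right) = - 288 \left(\frac{1}{-2} \left(-4\right) - 7\right) \left(11 + 2 \cdot 3 \cdot \frac{1}{4}\right) = - 288 \left(\left(- \frac{1}{2}\right) \left(-4\right) - 7\right) \left(11 + 2 \cdot 3 \cdot \frac{1}{4}\right) = - 288 \left(2 - 7\right) \left(11 + \frac{3}{2}\right) = - 288 \left(\left(-5\right) \frac{25}{2}\right) = \left(-288\right) \left(- \frac{125}{2}\right) = 18000$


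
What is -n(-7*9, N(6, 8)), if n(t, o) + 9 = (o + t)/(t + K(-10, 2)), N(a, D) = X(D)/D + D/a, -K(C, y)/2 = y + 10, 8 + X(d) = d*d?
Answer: 2185/261 ≈ 8.3716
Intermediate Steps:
X(d) = -8 + d² (X(d) = -8 + d*d = -8 + d²)
K(C, y) = -20 - 2*y (K(C, y) = -2*(y + 10) = -2*(10 + y) = -20 - 2*y)
N(a, D) = D/a + (-8 + D²)/D (N(a, D) = (-8 + D²)/D + D/a = D/a + (-8 + D²)/D)
n(t, o) = -9 + (o + t)/(-24 + t) (n(t, o) = -9 + (o + t)/(t + (-20 - 2*2)) = -9 + (o + t)/(t + (-20 - 4)) = -9 + (o + t)/(t - 24) = -9 + (o + t)/(-24 + t))
-n(-7*9, N(6, 8)) = -(216 + (8 - 8/8 + 8/6) - (-56)*9)/(-24 - 7*9) = -(216 + (8 - 8*⅛ + 8*(⅙)) - 8*(-63))/(-24 - 63) = -(216 + (8 - 1 + 4/3) + 504)/(-87) = -(-1)*(216 + 25/3 + 504)/87 = -(-1)*2185/(87*3) = -1*(-2185/261) = 2185/261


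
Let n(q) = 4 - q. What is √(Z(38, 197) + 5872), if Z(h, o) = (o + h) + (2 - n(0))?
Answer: √6105 ≈ 78.135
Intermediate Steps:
Z(h, o) = -2 + h + o (Z(h, o) = (o + h) + (2 - (4 - 1*0)) = (h + o) + (2 - (4 + 0)) = (h + o) + (2 - 1*4) = (h + o) + (2 - 4) = (h + o) - 2 = -2 + h + o)
√(Z(38, 197) + 5872) = √((-2 + 38 + 197) + 5872) = √(233 + 5872) = √6105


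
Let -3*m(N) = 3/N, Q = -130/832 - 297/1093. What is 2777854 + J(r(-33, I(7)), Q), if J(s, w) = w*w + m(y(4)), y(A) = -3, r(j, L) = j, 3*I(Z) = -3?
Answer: 10194619761505171/3669961728 ≈ 2.7779e+6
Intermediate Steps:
I(Z) = -1 (I(Z) = (⅓)*(-3) = -1)
Q = -14969/34976 (Q = -130*1/832 - 297*1/1093 = -5/32 - 297/1093 = -14969/34976 ≈ -0.42798)
m(N) = -1/N
J(s, w) = ⅓ + w² (J(s, w) = w*w - 1/(-3) = w² - 1*(-⅓) = w² + ⅓ = ⅓ + w²)
2777854 + J(r(-33, I(7)), Q) = 2777854 + (⅓ + (-14969/34976)²) = 2777854 + (⅓ + 224070961/1223320576) = 2777854 + 1895533459/3669961728 = 10194619761505171/3669961728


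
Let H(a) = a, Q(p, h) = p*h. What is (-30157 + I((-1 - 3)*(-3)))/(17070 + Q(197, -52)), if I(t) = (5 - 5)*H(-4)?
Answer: -30157/6826 ≈ -4.4180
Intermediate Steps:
Q(p, h) = h*p
I(t) = 0 (I(t) = (5 - 5)*(-4) = 0*(-4) = 0)
(-30157 + I((-1 - 3)*(-3)))/(17070 + Q(197, -52)) = (-30157 + 0)/(17070 - 52*197) = -30157/(17070 - 10244) = -30157/6826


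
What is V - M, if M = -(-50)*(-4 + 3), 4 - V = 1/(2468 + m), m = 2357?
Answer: 260549/4825 ≈ 54.000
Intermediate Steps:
V = 19299/4825 (V = 4 - 1/(2468 + 2357) = 4 - 1/4825 = 19299/4825 ≈ 3.9998)
M = -50 (M = -(-50)*(-1) = -10*5 = -50)
V - M = 19299/4825 - 1*(-50) = 19299/4825 + 50 = 260549/4825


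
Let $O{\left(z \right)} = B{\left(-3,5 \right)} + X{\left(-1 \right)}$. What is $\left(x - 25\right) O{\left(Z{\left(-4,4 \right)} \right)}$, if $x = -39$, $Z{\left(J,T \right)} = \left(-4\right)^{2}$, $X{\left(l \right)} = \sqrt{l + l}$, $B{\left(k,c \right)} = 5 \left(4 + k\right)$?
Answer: $-320 - 64 i \sqrt{2} \approx -320.0 - 90.51 i$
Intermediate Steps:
$B{\left(k,c \right)} = 20 + 5 k$
$X{\left(l \right)} = \sqrt{2} \sqrt{l}$ ($X{\left(l \right)} = \sqrt{2 l} = \sqrt{2} \sqrt{l}$)
$Z{\left(J,T \right)} = 16$
$O{\left(z \right)} = 5 + i \sqrt{2}$ ($O{\left(z \right)} = \left(20 + 5 \left(-3\right)\right) + \sqrt{2} \sqrt{-1} = \left(20 - 15\right) + \sqrt{2} i = 5 + i \sqrt{2}$)
$\left(x - 25\right) O{\left(Z{\left(-4,4 \right)} \right)} = \left(-39 - 25\right) \left(5 + i \sqrt{2}\right) = - 64 \left(5 + i \sqrt{2}\right) = -320 - 64 i \sqrt{2}$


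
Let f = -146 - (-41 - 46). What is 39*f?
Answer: -2301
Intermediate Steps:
f = -59 (f = -146 - 1*(-87) = -146 + 87 = -59)
39*f = 39*(-59) = -2301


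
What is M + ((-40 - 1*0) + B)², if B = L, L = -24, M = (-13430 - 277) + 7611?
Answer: -2000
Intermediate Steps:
M = -6096 (M = -13707 + 7611 = -6096)
B = -24
M + ((-40 - 1*0) + B)² = -6096 + ((-40 - 1*0) - 24)² = -6096 + ((-40 + 0) - 24)² = -6096 + (-40 - 24)² = -6096 + (-64)² = -6096 + 4096 = -2000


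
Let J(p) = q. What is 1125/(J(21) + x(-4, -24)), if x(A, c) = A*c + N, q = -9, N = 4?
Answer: 1125/91 ≈ 12.363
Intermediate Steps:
x(A, c) = 4 + A*c (x(A, c) = A*c + 4 = 4 + A*c)
J(p) = -9
1125/(J(21) + x(-4, -24)) = 1125/(-9 + (4 - 4*(-24))) = 1125/(-9 + (4 + 96)) = 1125/(-9 + 100) = 1125/91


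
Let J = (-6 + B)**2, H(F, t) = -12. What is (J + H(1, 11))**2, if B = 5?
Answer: 121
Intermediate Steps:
J = 1 (J = (-6 + 5)**2 = (-1)**2 = 1)
(J + H(1, 11))**2 = (1 - 12)**2 = (-11)**2 = 121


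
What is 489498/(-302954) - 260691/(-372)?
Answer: 13132547993/18783148 ≈ 699.17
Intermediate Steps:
489498/(-302954) - 260691/(-372) = 489498*(-1/302954) - 260691*(-1/372) = -244749/151477 + 86897/124 = 13132547993/18783148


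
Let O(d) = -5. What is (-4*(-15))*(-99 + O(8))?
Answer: -6240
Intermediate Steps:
(-4*(-15))*(-99 + O(8)) = (-4*(-15))*(-99 - 5) = 60*(-104) = -6240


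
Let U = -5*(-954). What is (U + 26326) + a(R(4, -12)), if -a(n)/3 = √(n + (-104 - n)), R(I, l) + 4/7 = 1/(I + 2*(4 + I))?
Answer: 31096 - 6*I*√26 ≈ 31096.0 - 30.594*I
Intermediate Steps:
R(I, l) = -4/7 + 1/(8 + 3*I) (R(I, l) = -4/7 + 1/(I + 2*(4 + I)) = -4/7 + 1/(I + (8 + 2*I)) = -4/7 + 1/(8 + 3*I))
U = 4770
a(n) = -6*I*√26 (a(n) = -3*√(n + (-104 - n)) = -6*I*√26)
(U + 26326) + a(R(4, -12)) = (4770 + 26326) - 6*I*√26 = 31096 - 6*I*√26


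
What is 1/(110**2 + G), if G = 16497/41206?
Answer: 41206/498609097 ≈ 8.2642e-5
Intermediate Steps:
G = 16497/41206 (G = 16497*(1/41206) = 16497/41206 ≈ 0.40035)
1/(110**2 + G) = 1/(110**2 + 16497/41206) = 1/(12100 + 16497/41206) = 1/(498609097/41206) = 41206/498609097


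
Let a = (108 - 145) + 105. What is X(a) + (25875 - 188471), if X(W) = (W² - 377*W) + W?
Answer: -183540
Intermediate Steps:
a = 68 (a = -37 + 105 = 68)
X(W) = W² - 376*W
X(a) + (25875 - 188471) = 68*(-376 + 68) + (25875 - 188471) = 68*(-308) - 162596 = -20944 - 162596 = -183540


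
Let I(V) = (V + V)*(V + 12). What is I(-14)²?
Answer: 3136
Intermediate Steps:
I(V) = 2*V*(12 + V) (I(V) = (2*V)*(12 + V) = 2*V*(12 + V))
I(-14)² = (2*(-14)*(12 - 14))² = (2*(-14)*(-2))² = 56² = 3136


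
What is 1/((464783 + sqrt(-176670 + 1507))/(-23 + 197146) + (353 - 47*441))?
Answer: -791590619606937/16126000845846145124 - 197123*I*sqrt(175163)/16126000845846145124 ≈ -4.9088e-5 - 5.116e-12*I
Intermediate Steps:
1/((464783 + sqrt(-176670 + 1507))/(-23 + 197146) + (353 - 47*441)) = 1/((464783 + sqrt(-175163))/197123 + (353 - 20727)) = 1/((464783 + I*sqrt(175163))*(1/197123) - 20374) = 1/((464783/197123 + I*sqrt(175163)/197123) - 20374) = 1/(-4015719219/197123 + I*sqrt(175163)/197123)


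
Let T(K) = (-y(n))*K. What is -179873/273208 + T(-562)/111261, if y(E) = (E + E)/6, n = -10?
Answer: -61573978519/91192185864 ≈ -0.67521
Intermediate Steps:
y(E) = E/3 (y(E) = (2*E)*(⅙) = E/3)
T(K) = 10*K/3 (T(K) = (-(-10)/3)*K = (-1*(-10/3))*K = 10*K/3)
-179873/273208 + T(-562)/111261 = -179873/273208 + ((10/3)*(-562))/111261 = -179873*1/273208 - 5620/3*1/111261 = -179873/273208 - 5620/333783 = -61573978519/91192185864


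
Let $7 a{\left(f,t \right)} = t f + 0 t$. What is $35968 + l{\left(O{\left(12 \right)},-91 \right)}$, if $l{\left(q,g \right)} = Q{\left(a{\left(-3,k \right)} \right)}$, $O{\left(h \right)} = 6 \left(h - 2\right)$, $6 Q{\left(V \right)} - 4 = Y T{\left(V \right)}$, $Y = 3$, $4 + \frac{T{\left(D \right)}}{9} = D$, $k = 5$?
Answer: $\frac{1509523}{42} \approx 35941.0$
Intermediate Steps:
$T{\left(D \right)} = -36 + 9 D$
$a{\left(f,t \right)} = \frac{f t}{7}$ ($a{\left(f,t \right)} = \frac{t f + 0 t}{7} = \frac{f t + 0}{7} = \frac{f t}{7}$)
$Q{\left(V \right)} = - \frac{52}{3} + \frac{9 V}{2}$ ($Q{\left(V \right)} = \frac{2}{3} + \frac{3 \left(-36 + 9 V\right)}{6} = \frac{2}{3} + \frac{-108 + 27 V}{6} = \frac{2}{3} + \left(-18 + \frac{9 V}{2}\right) = - \frac{52}{3} + \frac{9 V}{2}$)
$O{\left(h \right)} = -12 + 6 h$ ($O{\left(h \right)} = 6 \left(-2 + h\right) = -12 + 6 h$)
$l{\left(q,g \right)} = - \frac{1133}{42}$ ($l{\left(q,g \right)} = - \frac{52}{3} + \frac{9 \cdot \frac{1}{7} \left(-3\right) 5}{2} = - \frac{52}{3} + \frac{9}{2} \left(- \frac{15}{7}\right) = - \frac{52}{3} - \frac{135}{14} = - \frac{1133}{42}$)
$35968 + l{\left(O{\left(12 \right)},-91 \right)} = 35968 - \frac{1133}{42} = \frac{1509523}{42}$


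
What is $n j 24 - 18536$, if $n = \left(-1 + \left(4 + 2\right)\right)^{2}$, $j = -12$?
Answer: $-25736$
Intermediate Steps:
$n = 25$ ($n = \left(-1 + 6\right)^{2} = 5^{2} = 25$)
$n j 24 - 18536 = 25 \left(-12\right) 24 - 18536 = \left(-300\right) 24 - 18536 = -7200 - 18536 = -25736$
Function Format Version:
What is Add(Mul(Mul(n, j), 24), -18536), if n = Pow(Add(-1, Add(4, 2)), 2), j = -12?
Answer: -25736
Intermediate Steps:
n = 25 (n = Pow(Add(-1, 6), 2) = Pow(5, 2) = 25)
Add(Mul(Mul(n, j), 24), -18536) = Add(Mul(Mul(25, -12), 24), -18536) = Add(Mul(-300, 24), -18536) = Add(-7200, -18536) = -25736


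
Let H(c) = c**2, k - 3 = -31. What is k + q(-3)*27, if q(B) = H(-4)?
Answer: 404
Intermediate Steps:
k = -28 (k = 3 - 31 = -28)
q(B) = 16 (q(B) = (-4)**2 = 16)
k + q(-3)*27 = -28 + 16*27 = -28 + 432 = 404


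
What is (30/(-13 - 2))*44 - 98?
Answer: -186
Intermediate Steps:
(30/(-13 - 2))*44 - 98 = (30/(-15))*44 - 98 = (30*(-1/15))*44 - 98 = -2*44 - 98 = -88 - 98 = -186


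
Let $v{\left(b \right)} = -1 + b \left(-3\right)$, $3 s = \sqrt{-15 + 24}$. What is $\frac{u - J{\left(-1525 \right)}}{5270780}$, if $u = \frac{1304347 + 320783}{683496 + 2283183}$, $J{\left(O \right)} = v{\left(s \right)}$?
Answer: $\frac{249849}{289568747030} \approx 8.6283 \cdot 10^{-7}$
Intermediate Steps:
$s = 1$ ($s = \frac{\sqrt{-15 + 24}}{3} = \frac{\sqrt{9}}{3} = \frac{1}{3} \cdot 3 = 1$)
$v{\left(b \right)} = -1 - 3 b$
$J{\left(O \right)} = -4$ ($J{\left(O \right)} = -1 - 3 = -4$)
$u = \frac{60190}{109877}$ ($u = \frac{1625130}{2966679} = 1625130 \cdot \frac{1}{2966679} = \frac{60190}{109877} \approx 0.54779$)
$\frac{u - J{\left(-1525 \right)}}{5270780} = \frac{\frac{60190}{109877} - -4}{5270780} = \left(\frac{60190}{109877} + 4\right) \frac{1}{5270780} = \frac{499698}{109877} \cdot \frac{1}{5270780} = \frac{249849}{289568747030}$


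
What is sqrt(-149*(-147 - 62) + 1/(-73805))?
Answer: 4*sqrt(10601910675170)/73805 ≈ 176.47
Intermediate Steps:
sqrt(-149*(-147 - 62) + 1/(-73805)) = sqrt(-149*(-209) - 1/73805) = sqrt(31141 - 1/73805) = sqrt(2298361504/73805) = 4*sqrt(10601910675170)/73805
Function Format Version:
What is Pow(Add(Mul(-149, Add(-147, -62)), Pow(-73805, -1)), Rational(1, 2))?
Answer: Mul(Rational(4, 73805), Pow(10601910675170, Rational(1, 2))) ≈ 176.47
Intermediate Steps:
Pow(Add(Mul(-149, Add(-147, -62)), Pow(-73805, -1)), Rational(1, 2)) = Pow(Add(Mul(-149, -209), Rational(-1, 73805)), Rational(1, 2)) = Pow(Add(31141, Rational(-1, 73805)), Rational(1, 2)) = Pow(Rational(2298361504, 73805), Rational(1, 2)) = Mul(Rational(4, 73805), Pow(10601910675170, Rational(1, 2)))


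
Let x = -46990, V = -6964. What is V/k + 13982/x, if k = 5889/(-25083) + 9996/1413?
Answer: -214841900193023/210940295035 ≈ -1018.5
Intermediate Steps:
k = 8978093/1312677 (k = 5889*(-1/25083) + 9996*(1/1413) = -1963/8361 + 3332/471 = 8978093/1312677 ≈ 6.8395)
V/k + 13982/x = -6964/8978093/1312677 + 13982/(-46990) = -6964*1312677/8978093 + 13982*(-1/46990) = -9141482628/8978093 - 6991/23495 = -214841900193023/210940295035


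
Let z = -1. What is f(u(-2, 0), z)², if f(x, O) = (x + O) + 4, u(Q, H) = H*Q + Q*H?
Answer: 9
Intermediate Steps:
u(Q, H) = 2*H*Q (u(Q, H) = H*Q + H*Q = 2*H*Q)
f(x, O) = 4 + O + x (f(x, O) = (O + x) + 4 = 4 + O + x)
f(u(-2, 0), z)² = (4 - 1 + 2*0*(-2))² = (4 - 1 + 0)² = 3² = 9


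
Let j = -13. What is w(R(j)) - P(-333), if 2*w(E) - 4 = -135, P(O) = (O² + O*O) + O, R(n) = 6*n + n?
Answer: -443021/2 ≈ -2.2151e+5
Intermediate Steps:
R(n) = 7*n
P(O) = O + 2*O² (P(O) = (O² + O²) + O = 2*O² + O = O + 2*O²)
w(E) = -131/2 (w(E) = 2 + (½)*(-135) = 2 - 135/2 = -131/2)
w(R(j)) - P(-333) = -131/2 - (-333)*(1 + 2*(-333)) = -131/2 - (-333)*(1 - 666) = -131/2 - (-333)*(-665) = -131/2 - 1*221445 = -131/2 - 221445 = -443021/2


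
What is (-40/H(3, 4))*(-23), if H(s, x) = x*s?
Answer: 230/3 ≈ 76.667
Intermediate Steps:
H(s, x) = s*x
(-40/H(3, 4))*(-23) = (-40/(3*4))*(-23) = (-40/12)*(-23) = ((1/12)*(-40))*(-23) = -10/3*(-23) = 230/3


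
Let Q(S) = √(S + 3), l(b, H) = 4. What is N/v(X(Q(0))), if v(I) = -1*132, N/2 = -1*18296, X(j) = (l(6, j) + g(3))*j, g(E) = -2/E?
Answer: 9148/33 ≈ 277.21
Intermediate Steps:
Q(S) = √(3 + S)
X(j) = 10*j/3 (X(j) = (4 - 2/3)*j = (4 - 2*⅓)*j = (4 - ⅔)*j = 10*j/3)
N = -36592 (N = 2*(-1*18296) = 2*(-18296) = -36592)
v(I) = -132
N/v(X(Q(0))) = -36592/(-132) = -36592*(-1/132) = 9148/33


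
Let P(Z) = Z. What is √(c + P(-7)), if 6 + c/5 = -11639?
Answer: 2*I*√14558 ≈ 241.31*I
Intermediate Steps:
c = -58225 (c = -30 + 5*(-11639) = -30 - 58195 = -58225)
√(c + P(-7)) = √(-58225 - 7) = √(-58232) = 2*I*√14558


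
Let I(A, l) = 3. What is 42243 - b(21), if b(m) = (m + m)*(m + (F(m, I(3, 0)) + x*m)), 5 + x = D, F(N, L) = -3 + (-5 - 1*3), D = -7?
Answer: 52407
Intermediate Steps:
F(N, L) = -11 (F(N, L) = -3 + (-5 - 3) = -3 - 8 = -11)
x = -12 (x = -5 - 7 = -12)
b(m) = 2*m*(-11 - 11*m) (b(m) = (m + m)*(m + (-11 - 12*m)) = (2*m)*(-11 - 11*m) = 2*m*(-11 - 11*m))
42243 - b(21) = 42243 - (-22)*21*(1 + 21) = 42243 - (-22)*21*22 = 42243 - 1*(-10164) = 42243 + 10164 = 52407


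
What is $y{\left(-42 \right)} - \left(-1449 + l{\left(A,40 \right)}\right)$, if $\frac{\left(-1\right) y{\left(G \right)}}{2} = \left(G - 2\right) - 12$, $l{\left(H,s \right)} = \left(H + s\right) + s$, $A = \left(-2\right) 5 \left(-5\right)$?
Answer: $1431$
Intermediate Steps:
$A = 50$ ($A = \left(-10\right) \left(-5\right) = 50$)
$l{\left(H,s \right)} = H + 2 s$
$y{\left(G \right)} = 28 - 2 G$ ($y{\left(G \right)} = - 2 \left(\left(G - 2\right) - 12\right) = - 2 \left(\left(-2 + G\right) - 12\right) = - 2 \left(-14 + G\right) = 28 - 2 G$)
$y{\left(-42 \right)} - \left(-1449 + l{\left(A,40 \right)}\right) = \left(28 - -84\right) - \left(-1449 + \left(50 + 2 \cdot 40\right)\right) = \left(28 + 84\right) - \left(-1449 + \left(50 + 80\right)\right) = 112 - \left(-1449 + 130\right) = 112 - -1319 = 112 + 1319 = 1431$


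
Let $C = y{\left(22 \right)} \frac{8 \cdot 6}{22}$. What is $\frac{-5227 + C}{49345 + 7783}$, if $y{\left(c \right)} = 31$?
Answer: $- \frac{56753}{628408} \approx -0.090312$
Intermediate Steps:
$C = \frac{744}{11}$ ($C = 31 \frac{8 \cdot 6}{22} = 31 \cdot 48 \cdot \frac{1}{22} = 31 \cdot \frac{24}{11} = \frac{744}{11} \approx 67.636$)
$\frac{-5227 + C}{49345 + 7783} = \frac{-5227 + \frac{744}{11}}{49345 + 7783} = - \frac{56753}{11 \cdot 57128} = \left(- \frac{56753}{11}\right) \frac{1}{57128} = - \frac{56753}{628408}$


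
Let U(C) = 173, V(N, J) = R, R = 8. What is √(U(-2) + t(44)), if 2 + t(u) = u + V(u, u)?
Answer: √223 ≈ 14.933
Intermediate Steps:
V(N, J) = 8
t(u) = 6 + u (t(u) = -2 + (u + 8) = -2 + (8 + u) = 6 + u)
√(U(-2) + t(44)) = √(173 + (6 + 44)) = √(173 + 50) = √223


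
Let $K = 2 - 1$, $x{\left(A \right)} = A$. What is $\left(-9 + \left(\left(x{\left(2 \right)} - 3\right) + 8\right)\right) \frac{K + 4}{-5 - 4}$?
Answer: $\frac{10}{9} \approx 1.1111$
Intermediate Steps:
$K = 1$ ($K = 2 - 1 = 1$)
$\left(-9 + \left(\left(x{\left(2 \right)} - 3\right) + 8\right)\right) \frac{K + 4}{-5 - 4} = \left(-9 + \left(\left(2 - 3\right) + 8\right)\right) \frac{1 + 4}{-5 - 4} = \left(-9 + \left(\left(2 - 3\right) + 8\right)\right) \frac{5}{-9} = \left(-9 + \left(-1 + 8\right)\right) 5 \left(- \frac{1}{9}\right) = \left(-9 + 7\right) \left(- \frac{5}{9}\right) = \left(-2\right) \left(- \frac{5}{9}\right) = \frac{10}{9}$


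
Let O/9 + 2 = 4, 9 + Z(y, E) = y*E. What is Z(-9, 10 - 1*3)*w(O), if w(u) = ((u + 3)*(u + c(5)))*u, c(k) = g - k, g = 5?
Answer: -489888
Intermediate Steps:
c(k) = 5 - k
Z(y, E) = -9 + E*y (Z(y, E) = -9 + y*E = -9 + E*y)
O = 18 (O = -18 + 9*4 = -18 + 36 = 18)
w(u) = u²*(3 + u) (w(u) = ((u + 3)*(u + (5 - 1*5)))*u = ((3 + u)*(u + (5 - 5)))*u = ((3 + u)*(u + 0))*u = ((3 + u)*u)*u = (u*(3 + u))*u = u²*(3 + u))
Z(-9, 10 - 1*3)*w(O) = (-9 + (10 - 1*3)*(-9))*(18²*(3 + 18)) = (-9 + (10 - 3)*(-9))*(324*21) = (-9 + 7*(-9))*6804 = (-9 - 63)*6804 = -72*6804 = -489888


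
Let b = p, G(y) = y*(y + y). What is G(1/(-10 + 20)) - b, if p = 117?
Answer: -5849/50 ≈ -116.98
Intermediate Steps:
G(y) = 2*y² (G(y) = y*(2*y) = 2*y²)
b = 117
G(1/(-10 + 20)) - b = 2*(1/(-10 + 20))² - 1*117 = 2*(1/10)² - 117 = 2*(⅒)² - 117 = 2*(1/100) - 117 = 1/50 - 117 = -5849/50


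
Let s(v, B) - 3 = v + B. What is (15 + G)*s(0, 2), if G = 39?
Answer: 270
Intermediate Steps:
s(v, B) = 3 + B + v (s(v, B) = 3 + (v + B) = 3 + (B + v) = 3 + B + v)
(15 + G)*s(0, 2) = (15 + 39)*(3 + 2 + 0) = 54*5 = 270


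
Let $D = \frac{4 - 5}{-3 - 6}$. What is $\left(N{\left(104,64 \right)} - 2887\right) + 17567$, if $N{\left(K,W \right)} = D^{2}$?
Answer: $\frac{1189081}{81} \approx 14680.0$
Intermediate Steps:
$D = \frac{1}{9}$ ($D = - \frac{1}{-9} = \left(-1\right) \left(- \frac{1}{9}\right) = \frac{1}{9} \approx 0.11111$)
$N{\left(K,W \right)} = \frac{1}{81}$ ($N{\left(K,W \right)} = \left(\frac{1}{9}\right)^{2} = \frac{1}{81}$)
$\left(N{\left(104,64 \right)} - 2887\right) + 17567 = \left(\frac{1}{81} - 2887\right) + 17567 = - \frac{233846}{81} + 17567 = \frac{1189081}{81}$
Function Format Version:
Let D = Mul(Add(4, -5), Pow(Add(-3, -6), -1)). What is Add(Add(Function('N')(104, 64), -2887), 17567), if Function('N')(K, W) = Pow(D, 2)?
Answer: Rational(1189081, 81) ≈ 14680.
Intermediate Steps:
D = Rational(1, 9) (D = Mul(-1, Pow(-9, -1)) = Mul(-1, Rational(-1, 9)) = Rational(1, 9) ≈ 0.11111)
Function('N')(K, W) = Rational(1, 81) (Function('N')(K, W) = Pow(Rational(1, 9), 2) = Rational(1, 81))
Add(Add(Function('N')(104, 64), -2887), 17567) = Add(Add(Rational(1, 81), -2887), 17567) = Add(Rational(-233846, 81), 17567) = Rational(1189081, 81)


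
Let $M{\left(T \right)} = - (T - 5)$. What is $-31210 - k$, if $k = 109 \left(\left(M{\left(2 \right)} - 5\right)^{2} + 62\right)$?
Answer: $-38404$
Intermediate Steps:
$M{\left(T \right)} = 5 - T$ ($M{\left(T \right)} = - (-5 + T) = 5 - T$)
$k = 7194$ ($k = 109 \left(\left(\left(5 - 2\right) - 5\right)^{2} + 62\right) = 109 \left(\left(3 - 5\right)^{2} + 62\right) = 109 \left(\left(-2\right)^{2} + 62\right) = 109 \left(4 + 62\right) = 109 \cdot 66 = 7194$)
$-31210 - k = -31210 - 7194 = -38404$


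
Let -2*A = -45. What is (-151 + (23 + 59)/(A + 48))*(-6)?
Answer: 42254/47 ≈ 899.02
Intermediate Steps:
A = 45/2 (A = -1/2*(-45) = 45/2 ≈ 22.500)
(-151 + (23 + 59)/(A + 48))*(-6) = (-151 + (23 + 59)/(45/2 + 48))*(-6) = (-151 + 82/(141/2))*(-6) = (-151 + 82*(2/141))*(-6) = (-151 + 164/141)*(-6) = -21127/141*(-6) = 42254/47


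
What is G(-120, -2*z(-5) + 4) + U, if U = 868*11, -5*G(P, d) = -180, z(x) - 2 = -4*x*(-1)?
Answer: 9584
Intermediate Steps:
z(x) = 2 + 4*x (z(x) = 2 - 4*x*(-1) = 2 + 4*x)
G(P, d) = 36 (G(P, d) = -⅕*(-180) = 36)
U = 9548
G(-120, -2*z(-5) + 4) + U = 36 + 9548 = 9584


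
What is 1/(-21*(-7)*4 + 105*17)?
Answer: 1/2373 ≈ 0.00042141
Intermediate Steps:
1/(-21*(-7)*4 + 105*17) = 1/(147*4 + 1785) = 1/(588 + 1785) = 1/2373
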